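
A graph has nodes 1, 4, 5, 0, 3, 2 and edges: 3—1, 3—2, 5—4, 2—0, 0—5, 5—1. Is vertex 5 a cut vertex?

Deleting 5 raises the number of components from 1 to 2, so 5 is a cut vertex.

Yes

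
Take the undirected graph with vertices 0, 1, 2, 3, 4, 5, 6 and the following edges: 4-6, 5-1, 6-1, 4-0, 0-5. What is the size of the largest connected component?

5

3 is isolated — a component by itself.
2 is isolated — a component by itself.
Starting from 0 we can reach 0, 1, 4, 5, 6. That is one component of size 5.
The largest has 5 vertices.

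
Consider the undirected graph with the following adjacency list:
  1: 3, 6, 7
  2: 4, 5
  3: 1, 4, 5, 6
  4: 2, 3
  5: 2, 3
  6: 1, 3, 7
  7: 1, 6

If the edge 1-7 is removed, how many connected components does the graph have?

1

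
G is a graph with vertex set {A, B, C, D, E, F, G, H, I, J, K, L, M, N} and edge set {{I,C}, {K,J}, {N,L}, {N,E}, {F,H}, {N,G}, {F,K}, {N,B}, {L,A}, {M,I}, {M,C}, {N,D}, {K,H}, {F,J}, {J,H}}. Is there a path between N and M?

The component containing N is {A, B, D, E, G, L, N}, and M is not in it.

No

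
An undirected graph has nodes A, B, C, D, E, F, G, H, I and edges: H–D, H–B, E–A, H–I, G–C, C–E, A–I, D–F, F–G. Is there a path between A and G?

From A we can reach A, B, C, D, E, F, G, H, I, which includes G.

Yes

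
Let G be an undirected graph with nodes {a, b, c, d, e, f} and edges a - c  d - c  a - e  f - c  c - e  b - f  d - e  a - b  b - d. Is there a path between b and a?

From b we can reach a, b, c, d, e, f, which includes a.

Yes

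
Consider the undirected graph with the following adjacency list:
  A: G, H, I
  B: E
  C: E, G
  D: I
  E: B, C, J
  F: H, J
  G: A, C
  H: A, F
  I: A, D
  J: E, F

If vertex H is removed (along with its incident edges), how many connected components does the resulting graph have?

1

With H gone, the remaining components are: {A, B, C, D, E, F, G, I, J}.
That is 1 component.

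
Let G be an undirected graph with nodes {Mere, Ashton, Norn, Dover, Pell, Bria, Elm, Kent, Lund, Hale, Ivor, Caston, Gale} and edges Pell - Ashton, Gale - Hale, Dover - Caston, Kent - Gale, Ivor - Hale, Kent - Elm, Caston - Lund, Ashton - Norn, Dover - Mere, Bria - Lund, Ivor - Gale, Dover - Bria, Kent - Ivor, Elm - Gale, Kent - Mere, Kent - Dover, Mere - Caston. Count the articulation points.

Removing Kent increases the component count from 2 to 3, so Kent is a cut vertex.
Removing Ashton increases the component count from 2 to 3, so Ashton is a cut vertex.
By contrast removing Dover leaves 2 components; it is not a cut vertex. No other vertex is a cut vertex either.

2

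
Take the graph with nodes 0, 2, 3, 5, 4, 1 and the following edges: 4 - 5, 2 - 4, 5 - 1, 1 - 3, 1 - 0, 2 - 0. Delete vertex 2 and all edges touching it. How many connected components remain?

1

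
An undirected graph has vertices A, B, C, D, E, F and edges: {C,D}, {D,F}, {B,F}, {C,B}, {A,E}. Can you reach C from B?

Yes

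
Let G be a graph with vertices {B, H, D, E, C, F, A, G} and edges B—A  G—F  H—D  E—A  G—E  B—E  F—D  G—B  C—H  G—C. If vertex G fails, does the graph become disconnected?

Deleting G raises the number of components from 1 to 2, so G is a cut vertex.

Yes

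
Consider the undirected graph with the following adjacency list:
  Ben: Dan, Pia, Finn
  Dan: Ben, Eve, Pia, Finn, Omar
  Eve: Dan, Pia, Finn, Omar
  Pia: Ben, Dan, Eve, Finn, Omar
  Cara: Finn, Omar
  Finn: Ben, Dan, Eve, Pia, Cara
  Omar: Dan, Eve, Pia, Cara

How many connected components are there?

Starting from Ben we can reach Ben, Dan, Eve, Pia, Cara, Finn, Omar. That is one component of size 7.
Total: 1 component.

1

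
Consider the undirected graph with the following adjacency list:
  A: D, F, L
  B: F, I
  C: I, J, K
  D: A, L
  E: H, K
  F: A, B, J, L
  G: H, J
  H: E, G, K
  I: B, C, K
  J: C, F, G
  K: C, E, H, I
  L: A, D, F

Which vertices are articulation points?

Removing F increases the component count from 1 to 2, so F is a cut vertex.
By contrast removing A leaves 1 component; it is not a cut vertex. No other vertex is a cut vertex either.

F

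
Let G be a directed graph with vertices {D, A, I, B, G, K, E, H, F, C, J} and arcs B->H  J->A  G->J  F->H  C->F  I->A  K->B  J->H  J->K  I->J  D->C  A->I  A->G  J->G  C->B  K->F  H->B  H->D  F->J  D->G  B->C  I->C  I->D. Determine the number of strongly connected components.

2

{A, B, C, D, F, G, H, I, J, K} are all mutually reachable — one SCC of size 10.
{E} is an SCC by itself.
That gives 2 strongly connected components.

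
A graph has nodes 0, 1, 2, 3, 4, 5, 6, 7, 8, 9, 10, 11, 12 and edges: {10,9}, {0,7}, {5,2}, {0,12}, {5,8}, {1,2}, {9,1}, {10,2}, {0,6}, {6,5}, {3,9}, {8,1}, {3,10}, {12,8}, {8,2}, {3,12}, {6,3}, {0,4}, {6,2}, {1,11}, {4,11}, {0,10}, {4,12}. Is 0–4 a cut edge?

No

After removing 0–4, the path 0-12-4 still connects them, so the edge is not a bridge.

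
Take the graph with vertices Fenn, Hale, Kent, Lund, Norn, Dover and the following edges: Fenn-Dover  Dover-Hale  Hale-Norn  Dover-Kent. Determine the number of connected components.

2

Lund is isolated — a component by itself.
Starting from Fenn we can reach Fenn, Hale, Kent, Norn, Dover. That is one component of size 5.
Total: 2 components.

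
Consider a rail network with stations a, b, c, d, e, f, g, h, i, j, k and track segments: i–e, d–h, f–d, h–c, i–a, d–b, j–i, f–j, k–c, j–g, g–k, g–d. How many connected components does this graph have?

Starting from a we can reach a, b, c, d, e, f, g, h, i, j, k. That is one component of size 11.
Total: 1 component.

1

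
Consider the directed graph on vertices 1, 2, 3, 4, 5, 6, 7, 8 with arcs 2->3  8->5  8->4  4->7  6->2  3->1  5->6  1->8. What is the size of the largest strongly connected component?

{1, 2, 3, 5, 6, 8} are all mutually reachable — one SCC of size 6.
{4} is an SCC by itself.
{7} is an SCC by itself.
The largest has 6 vertices.

6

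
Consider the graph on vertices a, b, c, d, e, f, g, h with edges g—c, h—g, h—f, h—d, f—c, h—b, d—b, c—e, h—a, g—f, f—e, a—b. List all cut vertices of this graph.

h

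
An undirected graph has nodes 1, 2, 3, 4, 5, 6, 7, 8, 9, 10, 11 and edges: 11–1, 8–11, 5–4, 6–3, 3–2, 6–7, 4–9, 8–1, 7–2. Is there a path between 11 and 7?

No

The component containing 11 is {1, 8, 11}, and 7 is not in it.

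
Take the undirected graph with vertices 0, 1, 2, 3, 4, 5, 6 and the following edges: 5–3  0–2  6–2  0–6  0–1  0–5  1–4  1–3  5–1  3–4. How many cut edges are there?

The edges on the cycle 0-6-2-0 are not bridges since each lies on that cycle.
Every edge lies on some cycle, so there are no bridges.

0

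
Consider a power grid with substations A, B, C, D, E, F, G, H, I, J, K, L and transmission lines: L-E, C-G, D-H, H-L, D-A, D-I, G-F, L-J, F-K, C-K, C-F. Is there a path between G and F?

Yes

From G we can reach C, F, G, K, which includes F.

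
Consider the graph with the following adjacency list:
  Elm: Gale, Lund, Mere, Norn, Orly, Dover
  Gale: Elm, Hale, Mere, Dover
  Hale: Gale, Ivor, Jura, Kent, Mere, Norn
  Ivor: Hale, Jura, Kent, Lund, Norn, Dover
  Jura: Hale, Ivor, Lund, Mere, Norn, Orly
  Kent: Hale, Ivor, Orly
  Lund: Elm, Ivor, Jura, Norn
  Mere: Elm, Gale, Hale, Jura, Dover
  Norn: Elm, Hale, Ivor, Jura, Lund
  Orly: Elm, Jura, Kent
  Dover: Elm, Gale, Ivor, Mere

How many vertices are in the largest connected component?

Starting from Elm we can reach Elm, Gale, Hale, Ivor, Jura, Kent, Lund, Mere, Norn, Orly, Dover. That is one component of size 11.
The largest has 11 vertices.

11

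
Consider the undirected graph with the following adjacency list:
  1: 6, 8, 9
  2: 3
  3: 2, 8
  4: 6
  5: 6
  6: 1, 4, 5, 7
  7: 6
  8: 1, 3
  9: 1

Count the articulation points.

4

Removing 1 increases the component count from 1 to 3, so 1 is a cut vertex.
Removing 3 increases the component count from 1 to 2, so 3 is a cut vertex.
Removing 6 increases the component count from 1 to 4, so 6 is a cut vertex.
Likewise 8 is a cut vertex.
By contrast removing 5 leaves 1 component; it is not a cut vertex. No other vertex is a cut vertex either.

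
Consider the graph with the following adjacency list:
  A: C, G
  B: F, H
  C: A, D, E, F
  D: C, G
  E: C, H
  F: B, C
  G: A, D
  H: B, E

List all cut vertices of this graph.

Removing C increases the component count from 1 to 2, so C is a cut vertex.
By contrast removing D leaves 1 component; it is not a cut vertex. No other vertex is a cut vertex either.

C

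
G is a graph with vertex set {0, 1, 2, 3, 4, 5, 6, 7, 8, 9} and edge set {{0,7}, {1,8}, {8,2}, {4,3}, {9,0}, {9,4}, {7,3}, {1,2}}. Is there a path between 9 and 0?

Yes

From 9 we can reach 0, 3, 4, 7, 9, which includes 0.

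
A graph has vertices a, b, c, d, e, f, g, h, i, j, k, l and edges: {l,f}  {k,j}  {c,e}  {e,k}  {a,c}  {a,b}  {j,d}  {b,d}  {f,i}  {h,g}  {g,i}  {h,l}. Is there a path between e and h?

No

The component containing e is {a, b, c, d, e, j, k}, and h is not in it.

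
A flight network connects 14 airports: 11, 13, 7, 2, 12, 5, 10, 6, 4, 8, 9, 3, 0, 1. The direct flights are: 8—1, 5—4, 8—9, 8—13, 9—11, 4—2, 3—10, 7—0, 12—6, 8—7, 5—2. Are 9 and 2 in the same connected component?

The component containing 9 is {0, 1, 7, 8, 9, 11, 13}, and 2 is not in it.

No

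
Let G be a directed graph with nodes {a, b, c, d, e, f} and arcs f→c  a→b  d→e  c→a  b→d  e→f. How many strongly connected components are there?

1

{a, b, c, d, e, f} are all mutually reachable — one SCC of size 6.
That gives 1 strongly connected component.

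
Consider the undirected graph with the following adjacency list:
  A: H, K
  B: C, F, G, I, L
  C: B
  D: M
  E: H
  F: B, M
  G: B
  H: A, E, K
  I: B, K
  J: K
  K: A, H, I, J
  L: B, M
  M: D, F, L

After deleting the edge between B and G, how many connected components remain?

2

Before removal there is 1 component.
B-G is a bridge — removing it separates B's side from G's side.
After removal: 2 components.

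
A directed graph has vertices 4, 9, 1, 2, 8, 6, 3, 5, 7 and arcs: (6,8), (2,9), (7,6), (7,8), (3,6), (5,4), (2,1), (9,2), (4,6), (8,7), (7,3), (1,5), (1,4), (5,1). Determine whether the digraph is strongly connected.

There is no directed path from 4 to 1, so the graph is not strongly connected.

No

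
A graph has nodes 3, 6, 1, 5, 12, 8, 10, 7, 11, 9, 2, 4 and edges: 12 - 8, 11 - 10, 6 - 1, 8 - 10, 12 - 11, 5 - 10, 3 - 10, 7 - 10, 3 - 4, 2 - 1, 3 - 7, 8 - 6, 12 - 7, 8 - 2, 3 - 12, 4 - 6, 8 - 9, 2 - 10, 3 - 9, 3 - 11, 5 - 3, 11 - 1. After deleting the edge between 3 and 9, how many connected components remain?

3 and 9 are still connected via 3-12-8-9, so the component count stays at 1.

1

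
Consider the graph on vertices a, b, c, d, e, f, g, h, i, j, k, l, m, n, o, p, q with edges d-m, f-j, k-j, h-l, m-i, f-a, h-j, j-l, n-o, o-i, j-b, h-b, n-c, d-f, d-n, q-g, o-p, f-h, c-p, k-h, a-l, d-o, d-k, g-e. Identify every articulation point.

Removing d increases the component count from 2 to 3, so d is a cut vertex.
Removing g increases the component count from 2 to 3, so g is a cut vertex.
By contrast removing h leaves 2 components; it is not a cut vertex. No other vertex is a cut vertex either.

d, g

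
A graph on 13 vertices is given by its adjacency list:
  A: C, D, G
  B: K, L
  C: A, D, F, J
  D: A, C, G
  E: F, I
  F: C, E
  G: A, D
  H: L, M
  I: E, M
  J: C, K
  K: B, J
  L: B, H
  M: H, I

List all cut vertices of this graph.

C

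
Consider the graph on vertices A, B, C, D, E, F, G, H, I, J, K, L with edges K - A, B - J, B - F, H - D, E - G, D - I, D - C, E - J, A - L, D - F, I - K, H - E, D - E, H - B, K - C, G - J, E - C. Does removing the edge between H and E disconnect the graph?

No

After removing H - E, the path H-D-E still connects them, so the edge is not a bridge.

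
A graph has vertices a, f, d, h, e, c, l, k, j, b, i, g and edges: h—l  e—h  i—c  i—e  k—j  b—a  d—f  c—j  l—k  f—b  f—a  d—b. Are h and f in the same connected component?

No

The component containing h is {c, e, h, i, j, k, l}, and f is not in it.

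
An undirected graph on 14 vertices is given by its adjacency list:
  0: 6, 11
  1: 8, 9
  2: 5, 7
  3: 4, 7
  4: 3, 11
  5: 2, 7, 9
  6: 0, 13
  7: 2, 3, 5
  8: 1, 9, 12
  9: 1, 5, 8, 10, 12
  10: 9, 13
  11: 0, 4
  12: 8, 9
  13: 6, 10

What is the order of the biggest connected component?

Starting from 0 we can reach 0, 1, 2, 3, 4, 5, 6, 7, 8, 9, 10, 11, 12, 13. That is one component of size 14.
The largest has 14 vertices.

14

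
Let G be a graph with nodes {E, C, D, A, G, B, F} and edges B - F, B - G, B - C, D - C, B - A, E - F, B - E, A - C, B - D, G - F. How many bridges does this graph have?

0

The edges on the cycle B-D-C-B are not bridges since each lies on that cycle.
Every edge lies on some cycle, so there are no bridges.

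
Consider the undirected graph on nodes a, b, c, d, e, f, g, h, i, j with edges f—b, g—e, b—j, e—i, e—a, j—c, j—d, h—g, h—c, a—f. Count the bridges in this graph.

2

The edges on the cycle h-g-e-a-f-b-j-c-h are not bridges since each lies on that cycle.
But removing d—j disconnects d from j; removing i—e disconnects i from e — these are bridges.
That makes 2 bridges.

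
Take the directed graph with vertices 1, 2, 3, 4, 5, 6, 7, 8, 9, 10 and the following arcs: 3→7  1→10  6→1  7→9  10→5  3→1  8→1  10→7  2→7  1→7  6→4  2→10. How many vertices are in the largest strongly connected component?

{9} is an SCC by itself.
{10} is an SCC by itself.
{2} is an SCC by itself.
{3} is an SCC by itself.
{7} is an SCC by itself.
(and 5 more singleton SCCs)
The largest has 1 vertex.

1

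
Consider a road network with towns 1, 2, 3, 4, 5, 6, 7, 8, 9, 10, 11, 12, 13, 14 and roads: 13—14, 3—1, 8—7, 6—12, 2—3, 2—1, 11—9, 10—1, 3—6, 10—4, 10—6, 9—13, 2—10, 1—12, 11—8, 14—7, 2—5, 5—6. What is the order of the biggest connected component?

8

Starting from 7 we can reach 7, 8, 9, 11, 13, 14. That is one component of size 6.
Starting from 1 we can reach 1, 2, 3, 4, 5, 6, 10, 12. That is one component of size 8.
The largest has 8 vertices.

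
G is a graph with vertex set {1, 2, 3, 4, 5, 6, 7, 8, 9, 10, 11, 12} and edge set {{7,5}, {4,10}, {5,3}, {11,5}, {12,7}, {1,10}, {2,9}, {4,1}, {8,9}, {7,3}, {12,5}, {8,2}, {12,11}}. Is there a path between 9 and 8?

From 9 we can reach 2, 8, 9, which includes 8.

Yes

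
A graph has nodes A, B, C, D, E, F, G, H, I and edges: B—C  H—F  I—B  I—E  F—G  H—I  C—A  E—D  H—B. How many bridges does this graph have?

The edges on the cycle H-I-B-H are not bridges since each lies on that cycle.
But removing F—G disconnects F from G; removing B—C disconnects B from C; removing C—A disconnects C from A; removing H—F disconnects H from F — these are bridges.
In total 6 edges are bridges.

6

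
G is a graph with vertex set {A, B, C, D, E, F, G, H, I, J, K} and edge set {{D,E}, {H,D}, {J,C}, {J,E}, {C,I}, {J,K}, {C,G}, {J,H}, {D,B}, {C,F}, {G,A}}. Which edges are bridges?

A-G, B-D, C-F, C-G, C-I, C-J, J-K

The edges on the cycle J-H-D-E-J are not bridges since each lies on that cycle.
But removing J–K disconnects J from K; removing C–G disconnects C from G; removing J–C disconnects J from C; removing G–A disconnects G from A — these are bridges.
In total 7 edges are bridges.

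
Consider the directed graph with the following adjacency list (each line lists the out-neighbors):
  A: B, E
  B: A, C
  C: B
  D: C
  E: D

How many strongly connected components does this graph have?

1

{A, B, C, D, E} are all mutually reachable — one SCC of size 5.
That gives 1 strongly connected component.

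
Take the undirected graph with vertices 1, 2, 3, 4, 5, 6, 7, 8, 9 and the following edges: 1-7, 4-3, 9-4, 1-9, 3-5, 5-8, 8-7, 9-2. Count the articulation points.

1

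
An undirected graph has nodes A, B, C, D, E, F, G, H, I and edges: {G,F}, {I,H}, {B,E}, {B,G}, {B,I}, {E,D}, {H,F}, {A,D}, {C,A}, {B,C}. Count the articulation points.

1

Removing B increases the component count from 1 to 2, so B is a cut vertex.
By contrast removing D leaves 1 component; it is not a cut vertex. No other vertex is a cut vertex either.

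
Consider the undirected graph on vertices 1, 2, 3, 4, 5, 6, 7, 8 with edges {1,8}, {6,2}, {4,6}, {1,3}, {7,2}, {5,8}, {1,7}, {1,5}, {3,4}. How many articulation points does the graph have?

1

Removing 1 increases the component count from 1 to 2, so 1 is a cut vertex.
By contrast removing 5 leaves 1 component; it is not a cut vertex. No other vertex is a cut vertex either.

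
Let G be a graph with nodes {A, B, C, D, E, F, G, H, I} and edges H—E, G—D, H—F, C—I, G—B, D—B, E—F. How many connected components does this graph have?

A is isolated — a component by itself.
Starting from C we can reach C, I. That is one component of size 2.
Starting from E we can reach E, F, H. That is one component of size 3.
Starting from B we can reach B, D, G. That is one component of size 3.
Total: 4 components.

4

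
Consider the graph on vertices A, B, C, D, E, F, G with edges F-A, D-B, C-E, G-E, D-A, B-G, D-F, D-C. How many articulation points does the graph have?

Removing D increases the component count from 1 to 2, so D is a cut vertex.
By contrast removing C leaves 1 component; it is not a cut vertex. No other vertex is a cut vertex either.

1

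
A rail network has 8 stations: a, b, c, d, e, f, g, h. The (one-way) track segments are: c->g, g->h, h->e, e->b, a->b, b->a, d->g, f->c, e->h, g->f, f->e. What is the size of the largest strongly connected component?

3

{c, f, g} are all mutually reachable — one SCC of size 3.
{a, b} are all mutually reachable — one SCC of size 2.
{e, h} are all mutually reachable — one SCC of size 2.
{d} is an SCC by itself.
The largest has 3 vertices.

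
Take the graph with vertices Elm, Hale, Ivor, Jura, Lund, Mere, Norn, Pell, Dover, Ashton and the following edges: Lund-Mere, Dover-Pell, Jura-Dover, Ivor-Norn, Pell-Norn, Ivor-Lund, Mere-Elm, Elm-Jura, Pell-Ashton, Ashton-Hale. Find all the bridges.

The edges on the cycle Ivor-Lund-Mere-Elm-Jura-Dover-Pell-Norn-Ivor are not bridges since each lies on that cycle.
But removing Ashton-Hale disconnects Ashton from Hale; removing Ashton-Pell disconnects Ashton from Pell — these are bridges.

Ashton-Hale, Ashton-Pell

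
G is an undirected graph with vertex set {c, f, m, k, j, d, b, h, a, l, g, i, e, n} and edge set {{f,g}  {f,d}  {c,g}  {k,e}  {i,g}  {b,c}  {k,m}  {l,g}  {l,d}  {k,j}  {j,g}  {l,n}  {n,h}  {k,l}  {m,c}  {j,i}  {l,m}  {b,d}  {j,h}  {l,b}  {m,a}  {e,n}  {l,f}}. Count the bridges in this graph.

The edges on the cycle k-l-m-k are not bridges since each lies on that cycle.
But removing m–a disconnects m from a — this is a bridge.

1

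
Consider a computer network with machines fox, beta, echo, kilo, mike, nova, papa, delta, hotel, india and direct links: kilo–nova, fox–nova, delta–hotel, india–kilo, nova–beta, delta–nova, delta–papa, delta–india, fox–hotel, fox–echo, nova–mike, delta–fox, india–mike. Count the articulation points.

3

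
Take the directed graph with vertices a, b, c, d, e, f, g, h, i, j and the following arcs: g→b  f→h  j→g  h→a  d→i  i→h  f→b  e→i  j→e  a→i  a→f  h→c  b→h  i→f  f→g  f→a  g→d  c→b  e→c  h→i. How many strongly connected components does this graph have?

3

{a, b, c, d, f, g, h, i} are all mutually reachable — one SCC of size 8.
{e} is an SCC by itself.
{j} is an SCC by itself.
That gives 3 strongly connected components.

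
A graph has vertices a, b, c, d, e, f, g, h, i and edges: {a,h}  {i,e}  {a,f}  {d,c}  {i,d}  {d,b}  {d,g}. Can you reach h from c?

The component containing c is {b, c, d, e, g, i}, and h is not in it.

No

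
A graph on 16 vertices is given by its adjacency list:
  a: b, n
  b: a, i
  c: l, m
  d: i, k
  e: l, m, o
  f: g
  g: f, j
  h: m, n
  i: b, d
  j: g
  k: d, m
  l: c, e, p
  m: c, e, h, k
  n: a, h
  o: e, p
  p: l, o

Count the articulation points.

Removing g increases the component count from 2 to 3, so g is a cut vertex.
Removing m increases the component count from 2 to 3, so m is a cut vertex.
By contrast removing a leaves 2 components; it is not a cut vertex. No other vertex is a cut vertex either.

2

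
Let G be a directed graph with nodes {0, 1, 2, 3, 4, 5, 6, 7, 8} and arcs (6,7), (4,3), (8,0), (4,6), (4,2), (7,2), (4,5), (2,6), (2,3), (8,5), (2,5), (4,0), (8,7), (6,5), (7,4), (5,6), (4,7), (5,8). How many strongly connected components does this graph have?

{2, 4, 5, 6, 7, 8} are all mutually reachable — one SCC of size 6.
{3} is an SCC by itself.
{1} is an SCC by itself.
{0} is an SCC by itself.
That gives 4 strongly connected components.

4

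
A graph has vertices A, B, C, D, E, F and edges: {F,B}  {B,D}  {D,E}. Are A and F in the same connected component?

No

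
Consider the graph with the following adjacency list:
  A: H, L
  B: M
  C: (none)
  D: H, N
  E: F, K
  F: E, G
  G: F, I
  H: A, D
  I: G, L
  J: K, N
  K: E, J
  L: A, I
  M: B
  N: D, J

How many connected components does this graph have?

3

C is isolated — a component by itself.
Starting from B we can reach B, M. That is one component of size 2.
Starting from A we can reach A, D, E, F, G, H, I, J, K, L, N. That is one component of size 11.
Total: 3 components.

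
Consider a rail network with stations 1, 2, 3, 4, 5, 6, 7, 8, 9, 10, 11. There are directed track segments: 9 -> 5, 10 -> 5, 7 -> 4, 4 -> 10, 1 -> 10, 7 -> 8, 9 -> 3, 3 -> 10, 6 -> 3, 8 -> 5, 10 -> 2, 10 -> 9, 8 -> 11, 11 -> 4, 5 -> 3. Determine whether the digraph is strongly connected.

No

There is no directed path from 3 to 6, so the graph is not strongly connected.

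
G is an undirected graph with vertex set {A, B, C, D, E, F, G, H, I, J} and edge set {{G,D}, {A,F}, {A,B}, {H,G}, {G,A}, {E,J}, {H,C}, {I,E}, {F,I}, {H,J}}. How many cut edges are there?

The edges on the cycle H-G-A-F-I-E-J-H are not bridges since each lies on that cycle.
But removing H—C disconnects H from C; removing D—G disconnects D from G; removing B—A disconnects B from A — these are bridges.
That makes 3 bridges.

3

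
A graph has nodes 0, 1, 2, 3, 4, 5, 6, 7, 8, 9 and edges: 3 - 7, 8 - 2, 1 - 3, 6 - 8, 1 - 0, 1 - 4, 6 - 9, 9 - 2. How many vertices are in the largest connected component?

5 is isolated — a component by itself.
Starting from 2 we can reach 2, 6, 8, 9. That is one component of size 4.
Starting from 0 we can reach 0, 1, 3, 4, 7. That is one component of size 5.
The largest has 5 vertices.

5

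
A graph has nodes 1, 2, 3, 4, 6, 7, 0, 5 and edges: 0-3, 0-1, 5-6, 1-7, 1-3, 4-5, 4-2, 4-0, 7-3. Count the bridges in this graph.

The edges on the cycle 0-1-7-3-0 are not bridges since each lies on that cycle.
But removing 4-5 disconnects 4 from 5; removing 2-4 disconnects 2 from 4; removing 6-5 disconnects 6 from 5; removing 0-4 disconnects 0 from 4 — these are bridges.
That makes 4 bridges.

4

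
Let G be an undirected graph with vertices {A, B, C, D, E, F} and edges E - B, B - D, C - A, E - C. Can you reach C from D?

From D we can reach A, B, C, D, E, which includes C.

Yes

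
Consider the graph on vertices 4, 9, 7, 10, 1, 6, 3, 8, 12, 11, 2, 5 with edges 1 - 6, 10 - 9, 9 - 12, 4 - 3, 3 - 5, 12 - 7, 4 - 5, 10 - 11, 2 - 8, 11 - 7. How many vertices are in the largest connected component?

Starting from 2 we can reach 2, 8. That is one component of size 2.
Starting from 1 we can reach 1, 6. That is one component of size 2.
Starting from 3 we can reach 3, 4, 5. That is one component of size 3.
Starting from 7 we can reach 7, 9, 10, 11, 12. That is one component of size 5.
The largest has 5 vertices.

5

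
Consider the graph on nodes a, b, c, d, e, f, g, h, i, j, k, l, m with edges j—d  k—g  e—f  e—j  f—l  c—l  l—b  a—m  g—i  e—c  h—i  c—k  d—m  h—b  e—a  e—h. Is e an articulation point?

Yes

Deleting e raises the number of components from 1 to 2, so e is a cut vertex.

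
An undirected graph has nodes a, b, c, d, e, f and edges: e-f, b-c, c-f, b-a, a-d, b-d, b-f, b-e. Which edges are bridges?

The edges on the cycle b-a-d-b are not bridges since each lies on that cycle.
Every edge lies on some cycle, so there are no bridges.

none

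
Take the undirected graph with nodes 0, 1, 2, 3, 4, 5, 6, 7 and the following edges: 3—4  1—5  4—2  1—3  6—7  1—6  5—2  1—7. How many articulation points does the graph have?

1

Removing 1 increases the component count from 2 to 3, so 1 is a cut vertex.
By contrast removing 5 leaves 2 components; it is not a cut vertex. No other vertex is a cut vertex either.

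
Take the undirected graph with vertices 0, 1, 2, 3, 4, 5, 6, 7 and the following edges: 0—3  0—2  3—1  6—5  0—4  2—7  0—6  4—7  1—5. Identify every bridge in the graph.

none

The edges on the cycle 0-4-7-2-0 are not bridges since each lies on that cycle.
Every edge lies on some cycle, so there are no bridges.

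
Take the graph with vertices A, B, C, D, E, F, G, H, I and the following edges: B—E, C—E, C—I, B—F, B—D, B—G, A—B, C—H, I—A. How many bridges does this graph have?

4

The edges on the cycle C-I-A-B-E-C are not bridges since each lies on that cycle.
But removing G—B disconnects G from B; removing C—H disconnects C from H; removing B—F disconnects B from F; removing B—D disconnects B from D — these are bridges.
That makes 4 bridges.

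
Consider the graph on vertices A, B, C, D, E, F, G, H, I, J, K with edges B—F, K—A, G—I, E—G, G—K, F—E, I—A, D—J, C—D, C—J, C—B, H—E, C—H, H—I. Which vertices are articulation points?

Removing C increases the component count from 1 to 2, so C is a cut vertex.
By contrast removing F leaves 1 component; it is not a cut vertex. No other vertex is a cut vertex either.

C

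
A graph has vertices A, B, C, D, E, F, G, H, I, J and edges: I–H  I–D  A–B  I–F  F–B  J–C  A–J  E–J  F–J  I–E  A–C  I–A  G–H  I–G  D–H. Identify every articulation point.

Removing I increases the component count from 1 to 2, so I is a cut vertex.
By contrast removing C leaves 1 component; it is not a cut vertex. No other vertex is a cut vertex either.

I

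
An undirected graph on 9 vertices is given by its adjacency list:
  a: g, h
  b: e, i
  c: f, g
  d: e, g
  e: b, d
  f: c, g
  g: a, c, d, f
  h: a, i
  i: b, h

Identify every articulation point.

Removing g increases the component count from 1 to 2, so g is a cut vertex.
By contrast removing f leaves 1 component; it is not a cut vertex. No other vertex is a cut vertex either.

g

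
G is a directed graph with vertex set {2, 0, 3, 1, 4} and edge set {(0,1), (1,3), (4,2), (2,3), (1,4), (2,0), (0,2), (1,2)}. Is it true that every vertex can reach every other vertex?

No

There is no directed path from 3 to 0, so the graph is not strongly connected.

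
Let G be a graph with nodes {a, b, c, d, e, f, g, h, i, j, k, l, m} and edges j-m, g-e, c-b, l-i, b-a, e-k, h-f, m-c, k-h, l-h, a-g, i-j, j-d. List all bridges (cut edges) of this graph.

The edges on the cycle l-i-j-m-c-b-a-g-e-k-h-l are not bridges since each lies on that cycle.
But removing h-f disconnects h from f; removing j-d disconnects j from d — these are bridges.

d-j, f-h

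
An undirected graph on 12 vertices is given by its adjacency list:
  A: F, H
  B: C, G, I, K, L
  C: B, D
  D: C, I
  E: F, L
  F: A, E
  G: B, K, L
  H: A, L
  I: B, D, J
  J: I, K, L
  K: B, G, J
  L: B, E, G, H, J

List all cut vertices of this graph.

L

Removing L increases the component count from 1 to 2, so L is a cut vertex.
By contrast removing I leaves 1 component; it is not a cut vertex. No other vertex is a cut vertex either.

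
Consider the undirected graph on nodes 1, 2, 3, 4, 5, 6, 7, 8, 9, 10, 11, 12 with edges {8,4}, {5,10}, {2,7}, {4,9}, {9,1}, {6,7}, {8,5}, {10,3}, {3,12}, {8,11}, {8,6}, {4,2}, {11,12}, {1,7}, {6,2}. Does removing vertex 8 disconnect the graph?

Deleting 8 raises the number of components from 1 to 2, so 8 is a cut vertex.

Yes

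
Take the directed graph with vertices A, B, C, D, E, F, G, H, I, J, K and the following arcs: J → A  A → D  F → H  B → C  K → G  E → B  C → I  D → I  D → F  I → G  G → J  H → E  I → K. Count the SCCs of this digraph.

1

{A, B, C, D, E, F, G, H, I, J, K} are all mutually reachable — one SCC of size 11.
That gives 1 strongly connected component.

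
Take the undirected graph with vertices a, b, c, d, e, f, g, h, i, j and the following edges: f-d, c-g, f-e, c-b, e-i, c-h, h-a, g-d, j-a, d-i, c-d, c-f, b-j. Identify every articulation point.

Removing c increases the component count from 1 to 2, so c is a cut vertex.
By contrast removing a leaves 1 component; it is not a cut vertex. No other vertex is a cut vertex either.

c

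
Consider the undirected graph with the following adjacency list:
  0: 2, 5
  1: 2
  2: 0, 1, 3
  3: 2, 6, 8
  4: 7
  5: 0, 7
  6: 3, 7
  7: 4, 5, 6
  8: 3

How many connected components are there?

Starting from 0 we can reach 0, 1, 2, 3, 4, 5, 6, 7, 8. That is one component of size 9.
Total: 1 component.

1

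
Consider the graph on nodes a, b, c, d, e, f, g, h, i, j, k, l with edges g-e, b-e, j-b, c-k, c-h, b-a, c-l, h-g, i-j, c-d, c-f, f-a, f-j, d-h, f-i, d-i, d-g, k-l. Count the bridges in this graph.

0

The edges on the cycle c-k-l-c are not bridges since each lies on that cycle.
Every edge lies on some cycle, so there are no bridges.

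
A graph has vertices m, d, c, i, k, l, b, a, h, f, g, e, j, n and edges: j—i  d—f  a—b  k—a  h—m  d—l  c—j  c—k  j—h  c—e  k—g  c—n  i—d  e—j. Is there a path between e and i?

Yes

From e we can reach a, b, c, d, e, f, g, h, i, j, k, l, m, n, which includes i.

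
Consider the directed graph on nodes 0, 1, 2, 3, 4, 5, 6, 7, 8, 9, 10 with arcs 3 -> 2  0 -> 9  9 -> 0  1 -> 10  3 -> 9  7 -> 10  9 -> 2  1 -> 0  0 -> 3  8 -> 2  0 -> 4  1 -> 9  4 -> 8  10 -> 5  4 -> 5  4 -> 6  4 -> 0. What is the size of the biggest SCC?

4

{0, 3, 4, 9} are all mutually reachable — one SCC of size 4.
{2} is an SCC by itself.
{10} is an SCC by itself.
{7} is an SCC by itself.
{5} is an SCC by itself.
(and 3 more singleton SCCs)
The largest has 4 vertices.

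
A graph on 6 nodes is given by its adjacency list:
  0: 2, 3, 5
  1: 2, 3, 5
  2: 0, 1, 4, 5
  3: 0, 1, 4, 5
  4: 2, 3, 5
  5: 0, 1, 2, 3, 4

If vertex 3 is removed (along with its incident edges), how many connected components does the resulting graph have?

With 3 gone, the remaining components are: {0, 1, 2, 4, 5}.
That is 1 component.

1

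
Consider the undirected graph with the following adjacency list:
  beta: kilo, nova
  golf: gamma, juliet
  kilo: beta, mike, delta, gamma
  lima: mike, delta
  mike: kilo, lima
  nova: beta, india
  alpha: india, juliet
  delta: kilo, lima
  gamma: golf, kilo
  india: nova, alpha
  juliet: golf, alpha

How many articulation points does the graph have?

1

Removing kilo increases the component count from 1 to 2, so kilo is a cut vertex.
By contrast removing alpha leaves 1 component; it is not a cut vertex. No other vertex is a cut vertex either.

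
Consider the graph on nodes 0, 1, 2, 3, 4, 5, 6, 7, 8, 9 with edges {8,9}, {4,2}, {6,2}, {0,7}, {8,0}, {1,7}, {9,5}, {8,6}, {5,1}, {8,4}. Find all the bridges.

none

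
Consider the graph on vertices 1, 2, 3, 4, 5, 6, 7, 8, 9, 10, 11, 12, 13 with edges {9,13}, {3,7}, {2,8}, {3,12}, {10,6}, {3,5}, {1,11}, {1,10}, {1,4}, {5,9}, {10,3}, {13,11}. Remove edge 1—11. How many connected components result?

1 and 11 are still connected via 1-10-3-5-9-13-11, so the component count stays at 2.

2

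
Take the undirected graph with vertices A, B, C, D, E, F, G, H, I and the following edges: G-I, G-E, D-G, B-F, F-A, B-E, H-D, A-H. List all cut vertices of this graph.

Removing G increases the component count from 2 to 3, so G is a cut vertex.
By contrast removing I leaves 2 components; it is not a cut vertex. No other vertex is a cut vertex either.

G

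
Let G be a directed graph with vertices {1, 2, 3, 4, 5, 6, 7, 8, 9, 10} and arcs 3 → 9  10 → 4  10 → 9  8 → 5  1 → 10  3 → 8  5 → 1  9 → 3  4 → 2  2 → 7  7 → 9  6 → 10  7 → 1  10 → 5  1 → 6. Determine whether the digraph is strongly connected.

Yes

From 8 we can reach every vertex (1, 2, 3, 4, 5, 6, 7, 8, 9, 10), and every vertex can reach 8 (1, 2, 3, 4, 5, 6, 7, 8, 9, 10). So the whole graph is one strongly connected component.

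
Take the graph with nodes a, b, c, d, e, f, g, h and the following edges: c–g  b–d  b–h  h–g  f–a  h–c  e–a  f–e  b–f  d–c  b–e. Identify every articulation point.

b

Removing b increases the component count from 1 to 2, so b is a cut vertex.
By contrast removing a leaves 1 component; it is not a cut vertex. No other vertex is a cut vertex either.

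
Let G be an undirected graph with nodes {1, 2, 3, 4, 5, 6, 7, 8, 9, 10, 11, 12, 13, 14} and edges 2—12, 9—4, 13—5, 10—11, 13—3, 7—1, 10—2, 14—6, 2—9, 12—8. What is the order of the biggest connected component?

7

Starting from 1 we can reach 1, 7. That is one component of size 2.
Starting from 6 we can reach 6, 14. That is one component of size 2.
Starting from 3 we can reach 3, 5, 13. That is one component of size 3.
Starting from 2 we can reach 2, 4, 8, 9, 10, 11, 12. That is one component of size 7.
The largest has 7 vertices.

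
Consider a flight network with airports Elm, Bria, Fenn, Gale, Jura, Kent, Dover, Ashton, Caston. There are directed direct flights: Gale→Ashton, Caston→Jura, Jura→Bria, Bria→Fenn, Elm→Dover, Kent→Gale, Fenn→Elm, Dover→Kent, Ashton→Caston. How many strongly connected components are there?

1

{Elm, Bria, Fenn, Gale, Jura, Kent, Dover, Ashton, Caston} are all mutually reachable — one SCC of size 9.
That gives 1 strongly connected component.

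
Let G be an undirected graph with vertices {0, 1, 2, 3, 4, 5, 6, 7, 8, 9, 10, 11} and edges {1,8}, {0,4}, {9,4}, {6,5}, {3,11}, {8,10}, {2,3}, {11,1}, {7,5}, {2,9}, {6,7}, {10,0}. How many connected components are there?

Starting from 5 we can reach 5, 6, 7. That is one component of size 3.
Starting from 0 we can reach 0, 1, 2, 3, 4, 8, 9, 10, 11. That is one component of size 9.
Total: 2 components.

2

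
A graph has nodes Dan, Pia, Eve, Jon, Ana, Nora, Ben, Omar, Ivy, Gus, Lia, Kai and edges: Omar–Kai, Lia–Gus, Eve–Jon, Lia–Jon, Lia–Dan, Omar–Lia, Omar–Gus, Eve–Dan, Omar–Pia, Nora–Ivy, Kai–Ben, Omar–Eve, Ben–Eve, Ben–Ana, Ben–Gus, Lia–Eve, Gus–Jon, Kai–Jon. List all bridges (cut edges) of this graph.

Ana-Ben, Ivy-Nora, Omar-Pia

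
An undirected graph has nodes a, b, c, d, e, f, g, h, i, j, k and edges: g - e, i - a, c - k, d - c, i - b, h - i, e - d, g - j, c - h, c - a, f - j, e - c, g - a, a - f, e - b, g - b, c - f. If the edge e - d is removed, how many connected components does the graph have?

e and d are still connected via e-c-d, so the component count stays at 1.

1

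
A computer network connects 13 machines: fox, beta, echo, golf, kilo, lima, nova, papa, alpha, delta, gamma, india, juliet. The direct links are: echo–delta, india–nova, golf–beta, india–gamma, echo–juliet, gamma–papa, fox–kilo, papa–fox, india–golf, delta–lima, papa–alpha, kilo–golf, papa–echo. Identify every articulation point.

Removing echo increases the component count from 1 to 3, so echo is a cut vertex.
Removing golf increases the component count from 1 to 2, so golf is a cut vertex.
Removing papa increases the component count from 1 to 3, so papa is a cut vertex.
Likewise delta, india are cut vertices.
By contrast removing lima leaves 1 component; it is not a cut vertex. No other vertex is a cut vertex either.

echo, golf, papa, delta, india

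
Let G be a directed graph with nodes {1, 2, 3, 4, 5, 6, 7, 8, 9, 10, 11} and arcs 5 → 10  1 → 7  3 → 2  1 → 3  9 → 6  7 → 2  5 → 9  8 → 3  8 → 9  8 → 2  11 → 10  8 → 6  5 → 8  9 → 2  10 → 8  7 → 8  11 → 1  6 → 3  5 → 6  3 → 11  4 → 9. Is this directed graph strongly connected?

No

There is no directed path from 8 to 4, so the graph is not strongly connected.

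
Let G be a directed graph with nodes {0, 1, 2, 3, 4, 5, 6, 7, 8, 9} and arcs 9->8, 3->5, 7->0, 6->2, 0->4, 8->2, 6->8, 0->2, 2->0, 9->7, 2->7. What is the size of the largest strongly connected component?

3

{0, 2, 7} are all mutually reachable — one SCC of size 3.
{9} is an SCC by itself.
{6} is an SCC by itself.
{8} is an SCC by itself.
{5} is an SCC by itself.
(and 3 more singleton SCCs)
The largest has 3 vertices.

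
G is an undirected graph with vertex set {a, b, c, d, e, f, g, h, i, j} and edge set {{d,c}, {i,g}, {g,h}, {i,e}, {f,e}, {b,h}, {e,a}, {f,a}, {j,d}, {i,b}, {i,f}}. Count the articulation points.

Removing d increases the component count from 2 to 3, so d is a cut vertex.
Removing i increases the component count from 2 to 3, so i is a cut vertex.
By contrast removing e leaves 2 components; it is not a cut vertex. No other vertex is a cut vertex either.

2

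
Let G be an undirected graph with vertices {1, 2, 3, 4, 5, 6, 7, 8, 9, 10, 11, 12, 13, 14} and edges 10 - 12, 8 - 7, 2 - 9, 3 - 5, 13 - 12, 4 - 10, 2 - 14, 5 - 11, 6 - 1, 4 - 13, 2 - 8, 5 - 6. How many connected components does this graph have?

Starting from 4 we can reach 4, 10, 12, 13. That is one component of size 4.
Starting from 1 we can reach 1, 3, 5, 6, 11. That is one component of size 5.
Starting from 2 we can reach 2, 7, 8, 9, 14. That is one component of size 5.
Total: 3 components.

3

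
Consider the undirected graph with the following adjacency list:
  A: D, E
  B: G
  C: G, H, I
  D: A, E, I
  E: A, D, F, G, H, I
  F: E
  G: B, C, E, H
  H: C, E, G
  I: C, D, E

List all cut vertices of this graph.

E, G

Removing E increases the component count from 1 to 2, so E is a cut vertex.
Removing G increases the component count from 1 to 2, so G is a cut vertex.
By contrast removing I leaves 1 component; it is not a cut vertex. No other vertex is a cut vertex either.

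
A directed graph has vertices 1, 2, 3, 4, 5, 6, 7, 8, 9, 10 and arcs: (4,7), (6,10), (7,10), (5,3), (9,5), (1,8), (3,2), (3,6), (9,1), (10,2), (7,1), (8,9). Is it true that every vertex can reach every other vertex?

No

There is no directed path from 10 to 3, so the graph is not strongly connected.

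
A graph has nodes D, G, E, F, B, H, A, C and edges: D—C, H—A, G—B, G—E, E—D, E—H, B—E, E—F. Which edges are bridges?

The edges on the cycle G-B-E-G are not bridges since each lies on that cycle.
But removing D—C disconnects D from C; removing E—H disconnects E from H; removing H—A disconnects H from A; removing E—F disconnects E from F — these are bridges.
In total 5 edges are bridges.

A-H, C-D, D-E, E-F, E-H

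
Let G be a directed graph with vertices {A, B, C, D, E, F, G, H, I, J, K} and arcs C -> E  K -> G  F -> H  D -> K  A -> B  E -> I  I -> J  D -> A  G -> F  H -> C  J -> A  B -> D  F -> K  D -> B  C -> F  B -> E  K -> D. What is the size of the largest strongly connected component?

11

{A, B, C, D, E, F, G, H, I, J, K} are all mutually reachable — one SCC of size 11.
The largest has 11 vertices.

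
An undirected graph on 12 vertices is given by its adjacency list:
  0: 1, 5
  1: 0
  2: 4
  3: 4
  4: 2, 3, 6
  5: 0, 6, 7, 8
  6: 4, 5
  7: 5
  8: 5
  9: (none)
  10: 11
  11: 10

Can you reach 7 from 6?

Yes

From 6 we can reach 0, 1, 2, 3, 4, 5, 6, 7, 8, which includes 7.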